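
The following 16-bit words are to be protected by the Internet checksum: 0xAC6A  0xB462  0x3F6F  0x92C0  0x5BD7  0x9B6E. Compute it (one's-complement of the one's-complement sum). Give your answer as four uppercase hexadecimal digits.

D5BC

One's-complement addition (fold any carry out of bit 15 back into bit 0):
  0xAC6A + 0xB462 = 0x160CC → wrap carry → 0x60CD
  0x60CD + 0x3F6F = 0x0A03C
  0xA03C + 0x92C0 = 0x132FC → wrap carry → 0x32FD
  0x32FD + 0x5BD7 = 0x08ED4
  0x8ED4 + 0x9B6E = 0x12A42 → wrap carry → 0x2A43
One's-complement sum = 0x2A43.
Checksum = ~0x2A43 & 0xFFFF = 0xD5BC.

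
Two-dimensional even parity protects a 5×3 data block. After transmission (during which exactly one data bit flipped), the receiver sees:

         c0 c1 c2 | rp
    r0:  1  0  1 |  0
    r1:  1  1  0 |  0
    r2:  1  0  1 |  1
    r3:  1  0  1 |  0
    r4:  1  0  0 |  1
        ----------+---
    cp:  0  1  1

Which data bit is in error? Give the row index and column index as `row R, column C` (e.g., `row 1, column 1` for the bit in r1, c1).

row 2, column 0

Recompute each row's even parity and compare to rp:
  r0: data parity 0, sent rp 0 → ok
  r1: data parity 0, sent rp 0 → ok
  r2: data parity 0, sent rp 1 → mismatch
  r3: data parity 0, sent rp 0 → ok
  r4: data parity 1, sent rp 1 → ok
Recompute each column's even parity and compare to cp:
  c0: data parity 1, sent cp 0 → mismatch
  c1: data parity 1, sent cp 1 → ok
  c2: data parity 1, sent cp 1 → ok
Exactly one row (r2) and one column (c0) fail → the flipped bit is at their intersection.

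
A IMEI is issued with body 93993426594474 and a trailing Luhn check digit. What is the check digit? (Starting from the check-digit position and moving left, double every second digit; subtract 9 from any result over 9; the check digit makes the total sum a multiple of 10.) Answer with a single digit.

0

Partial digits right→left: 4 7 4 4 9 5 6 2 4 3 9 9 3 9
Double every second digit counting from the check-digit position (so the 1st, 3rd, 5th, ... of the partial from the right).
  doubled (with −9 where >9): 8 8 9 3 8 9 6 → sum 51
  kept as-is: 7 4 5 2 3 9 9 → sum 39
Total = 51 + 39 = 90.
Check digit = (10 − (90 mod 10)) mod 10 = 0.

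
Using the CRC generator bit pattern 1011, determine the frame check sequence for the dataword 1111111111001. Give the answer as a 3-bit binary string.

Append 3 zeros: 1111111111001000. Divide by 1011 (XOR where the leading bit is 1):
  pos 0: 1111 XOR 1011 = 0100
  pos 1: 1001 XOR 1011 = 0010
  pos 3: 1011 XOR 1011 = 0000
  pos 7: 1110 XOR 1011 = 0101
  pos 8: 1010 XOR 1011 = 0001
  pos 11: 1100 XOR 1011 = 0111
  pos 12: 1110 XOR 1011 = 0101
Remainder (last 3 bits) = 101. This is the CRC / FCS.

101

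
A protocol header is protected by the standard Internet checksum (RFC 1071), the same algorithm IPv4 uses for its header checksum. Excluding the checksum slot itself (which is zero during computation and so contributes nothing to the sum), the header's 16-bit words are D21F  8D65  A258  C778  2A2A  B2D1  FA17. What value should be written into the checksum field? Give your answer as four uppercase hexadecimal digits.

One's-complement addition (fold any carry out of bit 15 back into bit 0):
  0xD21F + 0x8D65 = 0x15F84 → wrap carry → 0x5F85
  0x5F85 + 0xA258 = 0x101DD → wrap carry → 0x01DE
  0x01DE + 0xC778 = 0x0C956
  0xC956 + 0x2A2A = 0x0F380
  0xF380 + 0xB2D1 = 0x1A651 → wrap carry → 0xA652
  0xA652 + 0xFA17 = 0x1A069 → wrap carry → 0xA06A
One's-complement sum = 0xA06A.
Checksum = ~0xA06A & 0xFFFF = 0x5F95.

5F95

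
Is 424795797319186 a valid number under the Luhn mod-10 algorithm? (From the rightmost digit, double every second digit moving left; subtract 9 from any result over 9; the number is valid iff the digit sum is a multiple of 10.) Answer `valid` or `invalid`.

valid

From the right, keep odd positions and double even positions (subtract 9 from any doubled value over 9):
  doubled (positions 2,4,...): 7 9 6 9 1 5 4 → sum 41
  kept (positions 1,3,...): 6 1 1 7 7 9 4 4 → sum 39
Total = 80.
80 mod 10 = 0, so the number is valid.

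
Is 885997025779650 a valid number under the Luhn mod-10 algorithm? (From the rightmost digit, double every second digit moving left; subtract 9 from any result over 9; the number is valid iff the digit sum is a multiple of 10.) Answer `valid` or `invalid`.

From the right, keep odd positions and double even positions (subtract 9 from any doubled value over 9):
  doubled (positions 2,4,...): 1 9 5 4 5 9 7 → sum 40
  kept (positions 1,3,...): 0 6 7 5 0 9 5 8 → sum 40
Total = 80.
80 mod 10 = 0, so the number is valid.

valid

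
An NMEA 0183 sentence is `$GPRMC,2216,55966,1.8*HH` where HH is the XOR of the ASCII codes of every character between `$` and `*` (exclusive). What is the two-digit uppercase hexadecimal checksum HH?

XOR the ASCII codes of the payload characters:
  'G' = 0x47 → acc = 0x47
  'P' = 0x50 → acc = 0x17
  'R' = 0x52 → acc = 0x45
  'M' = 0x4D → acc = 0x08
  'C' = 0x43 → acc = 0x4B
  ',' = 0x2C → acc = 0x67
  '2' = 0x32 → acc = 0x55
  '2' = 0x32 → acc = 0x67
  '1' = 0x31 → acc = 0x56
  '6' = 0x36 → acc = 0x60
  ',' = 0x2C → acc = 0x4C
  '5' = 0x35 → acc = 0x79
  '5' = 0x35 → acc = 0x4C
  '9' = 0x39 → acc = 0x75
  '6' = 0x36 → acc = 0x43
  '6' = 0x36 → acc = 0x75
  ',' = 0x2C → acc = 0x59
  '1' = 0x31 → acc = 0x68
  '.' = 0x2E → acc = 0x46
  '8' = 0x38 → acc = 0x7E
Checksum = 0x7E.

7E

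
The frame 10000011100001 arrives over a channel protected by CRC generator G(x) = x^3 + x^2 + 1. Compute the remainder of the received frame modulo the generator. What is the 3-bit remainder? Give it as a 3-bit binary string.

Modulo-2 division of 10000011100001 by 1101:
  pos 0: 1000 XOR 1101 = 0101
  pos 1: 1010 XOR 1101 = 0111
  pos 2: 1110 XOR 1101 = 0011
  pos 4: 1111 XOR 1101 = 0010
  pos 6: 1010 XOR 1101 = 0111
  pos 7: 1110 XOR 1101 = 0011
  pos 9: 1100 XOR 1101 = 0001
Remainder = 011 (nonzero — an error is detected).

011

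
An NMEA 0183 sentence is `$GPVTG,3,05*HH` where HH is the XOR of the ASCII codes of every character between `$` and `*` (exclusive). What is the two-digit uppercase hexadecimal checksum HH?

XOR the ASCII codes of the payload characters:
  'G' = 0x47 → acc = 0x47
  'P' = 0x50 → acc = 0x17
  'V' = 0x56 → acc = 0x41
  'T' = 0x54 → acc = 0x15
  'G' = 0x47 → acc = 0x52
  ',' = 0x2C → acc = 0x7E
  '3' = 0x33 → acc = 0x4D
  ',' = 0x2C → acc = 0x61
  '0' = 0x30 → acc = 0x51
  '5' = 0x35 → acc = 0x64
Checksum = 0x64.

64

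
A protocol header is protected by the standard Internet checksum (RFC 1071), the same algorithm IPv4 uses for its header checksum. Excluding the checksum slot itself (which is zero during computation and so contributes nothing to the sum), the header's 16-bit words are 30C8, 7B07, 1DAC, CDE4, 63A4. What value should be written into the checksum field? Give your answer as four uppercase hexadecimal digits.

04FB

One's-complement addition (fold any carry out of bit 15 back into bit 0):
  0x30C8 + 0x7B07 = 0x0ABCF
  0xABCF + 0x1DAC = 0x0C97B
  0xC97B + 0xCDE4 = 0x1975F → wrap carry → 0x9760
  0x9760 + 0x63A4 = 0x0FB04
One's-complement sum = 0xFB04.
Checksum = ~0xFB04 & 0xFFFF = 0x04FB.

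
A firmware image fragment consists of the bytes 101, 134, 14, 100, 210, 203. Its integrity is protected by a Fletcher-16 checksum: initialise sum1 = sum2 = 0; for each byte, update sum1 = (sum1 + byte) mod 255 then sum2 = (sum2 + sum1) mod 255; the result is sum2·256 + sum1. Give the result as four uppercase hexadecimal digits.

D7FC

Running sums (mod 255):
  after byte 0 (101): sum1=101, sum2=101
  after byte 1 (134): sum1=235, sum2=81
  after byte 2 (14): sum1=249, sum2=75
  after byte 3 (100): sum1=94, sum2=169
  after byte 4 (210): sum1=49, sum2=218
  after byte 5 (203): sum1=252, sum2=215
Checksum = sum2·256 + sum1 = 215·256 + 252 = 55292 = 0xD7FC.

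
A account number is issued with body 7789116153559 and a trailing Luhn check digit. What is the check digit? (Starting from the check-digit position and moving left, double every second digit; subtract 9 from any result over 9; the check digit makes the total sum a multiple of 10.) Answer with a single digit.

6

Partial digits right→left: 9 5 5 3 5 1 6 1 1 9 8 7 7
Double every second digit counting from the check-digit position (so the 1st, 3rd, 5th, ... of the partial from the right).
  doubled (with −9 where >9): 9 1 1 3 2 7 5 → sum 28
  kept as-is: 5 3 1 1 9 7 → sum 26
Total = 28 + 26 = 54.
Check digit = (10 − (54 mod 10)) mod 10 = 6.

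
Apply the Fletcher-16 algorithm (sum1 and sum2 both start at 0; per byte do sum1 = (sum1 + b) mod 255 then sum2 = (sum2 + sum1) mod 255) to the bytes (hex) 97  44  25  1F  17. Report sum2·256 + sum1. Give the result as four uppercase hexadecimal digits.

Running sums (mod 255):
  after byte 0 (97): sum1=151, sum2=151
  after byte 1 (44): sum1=219, sum2=115
  after byte 2 (25): sum1=1, sum2=116
  after byte 3 (1F): sum1=32, sum2=148
  after byte 4 (17): sum1=55, sum2=203
Checksum = sum2·256 + sum1 = 203·256 + 55 = 52023 = 0xCB37.

CB37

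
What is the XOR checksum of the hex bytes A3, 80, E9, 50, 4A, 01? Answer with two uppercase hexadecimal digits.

XOR the bytes together:
  start with 0xA3
  0xA3 ⊕ 0x80 = 0x23
  0x23 ⊕ 0xE9 = 0xCA
  0xCA ⊕ 0x50 = 0x9A
  0x9A ⊕ 0x4A = 0xD0
  0xD0 ⊕ 0x01 = 0xD1

D1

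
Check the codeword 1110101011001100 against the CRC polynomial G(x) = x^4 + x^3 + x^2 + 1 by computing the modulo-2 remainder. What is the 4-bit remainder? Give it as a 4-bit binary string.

0111

Modulo-2 division of 1110101011001100 by 11101:
  pos 0: 11101 XOR 11101 = 00000
  pos 6: 10110 XOR 11101 = 01011
  pos 7: 10110 XOR 11101 = 01011
  pos 8: 10111 XOR 11101 = 01010
  pos 9: 10101 XOR 11101 = 01000
  pos 10: 10000 XOR 11101 = 01101
  pos 11: 11010 XOR 11101 = 00111
Remainder = 0111 (nonzero — an error is detected).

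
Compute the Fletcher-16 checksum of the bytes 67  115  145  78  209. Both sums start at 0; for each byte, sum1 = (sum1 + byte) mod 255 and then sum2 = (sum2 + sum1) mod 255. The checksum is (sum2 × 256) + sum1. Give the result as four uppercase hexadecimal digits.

4168

Running sums (mod 255):
  after byte 0 (67): sum1=67, sum2=67
  after byte 1 (115): sum1=182, sum2=249
  after byte 2 (145): sum1=72, sum2=66
  after byte 3 (78): sum1=150, sum2=216
  after byte 4 (209): sum1=104, sum2=65
Checksum = sum2·256 + sum1 = 65·256 + 104 = 16744 = 0x4168.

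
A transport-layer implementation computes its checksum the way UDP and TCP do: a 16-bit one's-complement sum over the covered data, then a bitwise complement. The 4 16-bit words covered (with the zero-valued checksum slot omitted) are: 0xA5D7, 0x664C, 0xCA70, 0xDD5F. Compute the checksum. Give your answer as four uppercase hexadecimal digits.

One's-complement addition (fold any carry out of bit 15 back into bit 0):
  0xA5D7 + 0x664C = 0x10C23 → wrap carry → 0x0C24
  0x0C24 + 0xCA70 = 0x0D694
  0xD694 + 0xDD5F = 0x1B3F3 → wrap carry → 0xB3F4
One's-complement sum = 0xB3F4.
Checksum = ~0xB3F4 & 0xFFFF = 0x4C0B.

4C0B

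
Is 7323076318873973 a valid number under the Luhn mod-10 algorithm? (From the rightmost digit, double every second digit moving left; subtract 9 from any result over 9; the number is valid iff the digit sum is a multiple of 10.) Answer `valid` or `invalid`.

From the right, keep odd positions and double even positions (subtract 9 from any doubled value over 9):
  doubled (positions 2,4,...): 5 6 7 2 3 0 4 5 → sum 32
  kept (positions 1,3,...): 3 9 7 8 3 7 3 3 → sum 43
Total = 75.
75 mod 10 = 5, so the number is invalid.

invalid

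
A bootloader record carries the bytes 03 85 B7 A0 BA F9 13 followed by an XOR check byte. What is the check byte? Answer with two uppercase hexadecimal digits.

XOR the bytes together:
  start with 0x03
  0x03 ⊕ 0x85 = 0x86
  0x86 ⊕ 0xB7 = 0x31
  0x31 ⊕ 0xA0 = 0x91
  0x91 ⊕ 0xBA = 0x2B
  0x2B ⊕ 0xF9 = 0xD2
  0xD2 ⊕ 0x13 = 0xC1

C1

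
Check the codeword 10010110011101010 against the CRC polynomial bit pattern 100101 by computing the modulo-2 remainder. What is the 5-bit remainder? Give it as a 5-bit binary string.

Modulo-2 division of 10010110011101010 by 100101:
  pos 0: 100101 XOR 100101 = 000000
  pos 6: 100111 XOR 100101 = 000010
  pos 10: 100101 XOR 100101 = 000000
Remainder = 00000 (zero — the frame passes the CRC check).

00000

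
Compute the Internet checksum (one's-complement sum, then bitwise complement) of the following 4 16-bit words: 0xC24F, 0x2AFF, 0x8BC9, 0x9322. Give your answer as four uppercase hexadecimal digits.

F3C4

One's-complement addition (fold any carry out of bit 15 back into bit 0):
  0xC24F + 0x2AFF = 0x0ED4E
  0xED4E + 0x8BC9 = 0x17917 → wrap carry → 0x7918
  0x7918 + 0x9322 = 0x10C3A → wrap carry → 0x0C3B
One's-complement sum = 0x0C3B.
Checksum = ~0x0C3B & 0xFFFF = 0xF3C4.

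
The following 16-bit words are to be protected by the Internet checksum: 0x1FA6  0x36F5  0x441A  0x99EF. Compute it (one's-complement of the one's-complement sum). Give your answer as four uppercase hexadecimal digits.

CB5A

One's-complement addition (fold any carry out of bit 15 back into bit 0):
  0x1FA6 + 0x36F5 = 0x0569B
  0x569B + 0x441A = 0x09AB5
  0x9AB5 + 0x99EF = 0x134A4 → wrap carry → 0x34A5
One's-complement sum = 0x34A5.
Checksum = ~0x34A5 & 0xFFFF = 0xCB5A.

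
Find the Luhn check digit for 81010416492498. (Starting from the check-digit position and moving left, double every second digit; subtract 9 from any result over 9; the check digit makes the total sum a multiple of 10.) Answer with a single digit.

7

Partial digits right→left: 8 9 4 2 9 4 6 1 4 0 1 0 1 8
Double every second digit counting from the check-digit position (so the 1st, 3rd, 5th, ... of the partial from the right).
  doubled (with −9 where >9): 7 8 9 3 8 2 2 → sum 39
  kept as-is: 9 2 4 1 0 0 8 → sum 24
Total = 39 + 24 = 63.
Check digit = (10 − (63 mod 10)) mod 10 = 7.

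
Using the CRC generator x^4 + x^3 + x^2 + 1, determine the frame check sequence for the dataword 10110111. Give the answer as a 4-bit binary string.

Append 4 zeros: 101101110000. Divide by 11101 (XOR where the leading bit is 1):
  pos 0: 10110 XOR 11101 = 01011
  pos 1: 10111 XOR 11101 = 01010
  pos 2: 10101 XOR 11101 = 01000
  pos 3: 10001 XOR 11101 = 01100
  pos 4: 11000 XOR 11101 = 00101
  pos 6: 10100 XOR 11101 = 01001
  pos 7: 10010 XOR 11101 = 01111
Remainder (last 4 bits) = 1111. This is the CRC / FCS.

1111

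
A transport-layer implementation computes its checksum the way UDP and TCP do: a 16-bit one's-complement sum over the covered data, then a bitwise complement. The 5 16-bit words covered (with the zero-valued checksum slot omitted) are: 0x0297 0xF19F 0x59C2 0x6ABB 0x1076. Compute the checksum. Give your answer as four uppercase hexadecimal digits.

36D5

One's-complement addition (fold any carry out of bit 15 back into bit 0):
  0x0297 + 0xF19F = 0x0F436
  0xF436 + 0x59C2 = 0x14DF8 → wrap carry → 0x4DF9
  0x4DF9 + 0x6ABB = 0x0B8B4
  0xB8B4 + 0x1076 = 0x0C92A
One's-complement sum = 0xC92A.
Checksum = ~0xC92A & 0xFFFF = 0x36D5.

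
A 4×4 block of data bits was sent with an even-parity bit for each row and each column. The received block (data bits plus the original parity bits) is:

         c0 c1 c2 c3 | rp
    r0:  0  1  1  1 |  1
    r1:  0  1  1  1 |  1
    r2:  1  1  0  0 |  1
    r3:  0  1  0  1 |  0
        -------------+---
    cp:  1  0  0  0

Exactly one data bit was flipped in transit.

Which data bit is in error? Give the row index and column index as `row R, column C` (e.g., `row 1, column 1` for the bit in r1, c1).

Recompute each row's even parity and compare to rp:
  r0: data parity 1, sent rp 1 → ok
  r1: data parity 1, sent rp 1 → ok
  r2: data parity 0, sent rp 1 → mismatch
  r3: data parity 0, sent rp 0 → ok
Recompute each column's even parity and compare to cp:
  c0: data parity 1, sent cp 1 → ok
  c1: data parity 0, sent cp 0 → ok
  c2: data parity 0, sent cp 0 → ok
  c3: data parity 1, sent cp 0 → mismatch
Exactly one row (r2) and one column (c3) fail → the flipped bit is at their intersection.

row 2, column 3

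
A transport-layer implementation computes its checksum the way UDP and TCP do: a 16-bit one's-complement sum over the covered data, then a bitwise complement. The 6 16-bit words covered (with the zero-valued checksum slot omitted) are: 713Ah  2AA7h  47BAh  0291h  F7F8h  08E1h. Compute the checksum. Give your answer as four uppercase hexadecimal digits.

18F9

One's-complement addition (fold any carry out of bit 15 back into bit 0):
  0x713A + 0x2AA7 = 0x09BE1
  0x9BE1 + 0x47BA = 0x0E39B
  0xE39B + 0x0291 = 0x0E62C
  0xE62C + 0xF7F8 = 0x1DE24 → wrap carry → 0xDE25
  0xDE25 + 0x08E1 = 0x0E706
One's-complement sum = 0xE706.
Checksum = ~0xE706 & 0xFFFF = 0x18F9.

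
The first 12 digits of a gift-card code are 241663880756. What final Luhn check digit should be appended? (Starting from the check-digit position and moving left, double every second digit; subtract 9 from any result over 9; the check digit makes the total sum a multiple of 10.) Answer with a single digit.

Partial digits right→left: 6 5 7 0 8 8 3 6 6 1 4 2
Double every second digit counting from the check-digit position (so the 1st, 3rd, 5th, ... of the partial from the right).
  doubled (with −9 where >9): 3 5 7 6 3 8 → sum 32
  kept as-is: 5 0 8 6 1 2 → sum 22
Total = 32 + 22 = 54.
Check digit = (10 − (54 mod 10)) mod 10 = 6.

6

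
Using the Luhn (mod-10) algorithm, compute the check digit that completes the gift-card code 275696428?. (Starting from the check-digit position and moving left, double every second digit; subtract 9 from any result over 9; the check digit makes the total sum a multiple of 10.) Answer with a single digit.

0

Partial digits right→left: 8 2 4 6 9 6 5 7 2
Double every second digit counting from the check-digit position (so the 1st, 3rd, 5th, ... of the partial from the right).
  doubled (with −9 where >9): 7 8 9 1 4 → sum 29
  kept as-is: 2 6 6 7 → sum 21
Total = 29 + 21 = 50.
Check digit = (10 − (50 mod 10)) mod 10 = 0.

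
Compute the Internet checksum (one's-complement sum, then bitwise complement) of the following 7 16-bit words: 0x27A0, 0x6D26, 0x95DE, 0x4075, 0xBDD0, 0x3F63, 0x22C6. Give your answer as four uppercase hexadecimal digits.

74EB

One's-complement addition (fold any carry out of bit 15 back into bit 0):
  0x27A0 + 0x6D26 = 0x094C6
  0x94C6 + 0x95DE = 0x12AA4 → wrap carry → 0x2AA5
  0x2AA5 + 0x4075 = 0x06B1A
  0x6B1A + 0xBDD0 = 0x128EA → wrap carry → 0x28EB
  0x28EB + 0x3F63 = 0x0684E
  0x684E + 0x22C6 = 0x08B14
One's-complement sum = 0x8B14.
Checksum = ~0x8B14 & 0xFFFF = 0x74EB.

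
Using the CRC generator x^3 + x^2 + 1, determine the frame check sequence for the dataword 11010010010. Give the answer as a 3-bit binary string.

Append 3 zeros: 11010010010000. Divide by 1101 (XOR where the leading bit is 1):
  pos 0: 1101 XOR 1101 = 0000
  pos 6: 1001 XOR 1101 = 0100
  pos 7: 1000 XOR 1101 = 0101
  pos 8: 1010 XOR 1101 = 0111
  pos 9: 1110 XOR 1101 = 0011
Remainder (last 3 bits) = 110. This is the CRC / FCS.

110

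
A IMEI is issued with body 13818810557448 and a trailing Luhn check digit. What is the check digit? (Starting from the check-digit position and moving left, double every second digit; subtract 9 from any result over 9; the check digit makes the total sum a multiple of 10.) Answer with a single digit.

Partial digits right→left: 8 4 4 7 5 5 0 1 8 8 1 8 3 1
Double every second digit counting from the check-digit position (so the 1st, 3rd, 5th, ... of the partial from the right).
  doubled (with −9 where >9): 7 8 1 0 7 2 6 → sum 31
  kept as-is: 4 7 5 1 8 8 1 → sum 34
Total = 31 + 34 = 65.
Check digit = (10 − (65 mod 10)) mod 10 = 5.

5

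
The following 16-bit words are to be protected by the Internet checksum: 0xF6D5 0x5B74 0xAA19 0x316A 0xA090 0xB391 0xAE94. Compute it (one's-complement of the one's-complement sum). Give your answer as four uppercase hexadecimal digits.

One's-complement addition (fold any carry out of bit 15 back into bit 0):
  0xF6D5 + 0x5B74 = 0x15249 → wrap carry → 0x524A
  0x524A + 0xAA19 = 0x0FC63
  0xFC63 + 0x316A = 0x12DCD → wrap carry → 0x2DCE
  0x2DCE + 0xA090 = 0x0CE5E
  0xCE5E + 0xB391 = 0x181EF → wrap carry → 0x81F0
  0x81F0 + 0xAE94 = 0x13084 → wrap carry → 0x3085
One's-complement sum = 0x3085.
Checksum = ~0x3085 & 0xFFFF = 0xCF7A.

CF7A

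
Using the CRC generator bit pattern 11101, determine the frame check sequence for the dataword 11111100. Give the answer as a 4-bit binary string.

Append 4 zeros: 111111000000. Divide by 11101 (XOR where the leading bit is 1):
  pos 0: 11111 XOR 11101 = 00010
  pos 3: 10100 XOR 11101 = 01001
  pos 4: 10010 XOR 11101 = 01111
  pos 5: 11110 XOR 11101 = 00011
Remainder (last 4 bits) = 1100. This is the CRC / FCS.

1100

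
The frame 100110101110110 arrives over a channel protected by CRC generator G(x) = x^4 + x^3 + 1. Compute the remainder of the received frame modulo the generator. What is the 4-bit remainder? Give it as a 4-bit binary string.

Modulo-2 division of 100110101110110 by 11001:
  pos 0: 10011 XOR 11001 = 01010
  pos 1: 10100 XOR 11001 = 01101
  pos 2: 11011 XOR 11001 = 00010
  pos 5: 10011 XOR 11001 = 01010
  pos 6: 10101 XOR 11001 = 01100
  pos 7: 11000 XOR 11001 = 00001
Remainder = 1110 (nonzero — an error is detected).

1110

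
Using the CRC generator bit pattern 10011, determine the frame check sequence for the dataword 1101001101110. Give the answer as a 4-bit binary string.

Append 4 zeros: 11010011011100000. Divide by 10011 (XOR where the leading bit is 1):
  pos 0: 11010 XOR 10011 = 01001
  pos 1: 10010 XOR 10011 = 00001
  pos 5: 11101 XOR 10011 = 01110
  pos 6: 11101 XOR 10011 = 01110
  pos 7: 11101 XOR 10011 = 01110
  pos 8: 11100 XOR 10011 = 01111
  pos 9: 11110 XOR 10011 = 01101
  pos 10: 11010 XOR 10011 = 01001
  pos 11: 10010 XOR 10011 = 00001
Remainder (last 4 bits) = 0010. This is the CRC / FCS.

0010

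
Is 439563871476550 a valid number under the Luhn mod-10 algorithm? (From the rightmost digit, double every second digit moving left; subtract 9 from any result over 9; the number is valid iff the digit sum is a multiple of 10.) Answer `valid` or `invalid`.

From the right, keep odd positions and double even positions (subtract 9 from any doubled value over 9):
  doubled (positions 2,4,...): 1 3 8 5 6 1 6 → sum 30
  kept (positions 1,3,...): 0 5 7 1 8 6 9 4 → sum 40
Total = 70.
70 mod 10 = 0, so the number is valid.

valid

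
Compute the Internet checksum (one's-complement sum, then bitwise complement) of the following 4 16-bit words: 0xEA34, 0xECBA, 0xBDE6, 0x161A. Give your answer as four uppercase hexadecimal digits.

550F

One's-complement addition (fold any carry out of bit 15 back into bit 0):
  0xEA34 + 0xECBA = 0x1D6EE → wrap carry → 0xD6EF
  0xD6EF + 0xBDE6 = 0x194D5 → wrap carry → 0x94D6
  0x94D6 + 0x161A = 0x0AAF0
One's-complement sum = 0xAAF0.
Checksum = ~0xAAF0 & 0xFFFF = 0x550F.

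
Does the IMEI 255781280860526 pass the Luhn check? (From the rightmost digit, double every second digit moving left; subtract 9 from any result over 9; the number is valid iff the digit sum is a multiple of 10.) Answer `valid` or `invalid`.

valid

From the right, keep odd positions and double even positions (subtract 9 from any doubled value over 9):
  doubled (positions 2,4,...): 4 0 7 7 2 5 1 → sum 26
  kept (positions 1,3,...): 6 5 6 0 2 8 5 2 → sum 34
Total = 60.
60 mod 10 = 0, so the number is valid.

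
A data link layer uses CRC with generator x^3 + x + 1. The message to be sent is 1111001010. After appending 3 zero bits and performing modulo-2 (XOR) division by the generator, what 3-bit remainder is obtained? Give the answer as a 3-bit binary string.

Append 3 zeros: 1111001010000. Divide by 1011 (XOR where the leading bit is 1):
  pos 0: 1111 XOR 1011 = 0100
  pos 1: 1000 XOR 1011 = 0011
  pos 3: 1101 XOR 1011 = 0110
  pos 4: 1100 XOR 1011 = 0111
  pos 5: 1111 XOR 1011 = 0100
  pos 6: 1000 XOR 1011 = 0011
  pos 8: 1100 XOR 1011 = 0111
  pos 9: 1110 XOR 1011 = 0101
Remainder (last 3 bits) = 101. This is the CRC / FCS.

101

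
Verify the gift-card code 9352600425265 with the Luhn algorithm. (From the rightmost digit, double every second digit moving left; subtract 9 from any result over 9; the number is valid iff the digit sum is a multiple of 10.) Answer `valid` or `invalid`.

From the right, keep odd positions and double even positions (subtract 9 from any doubled value over 9):
  doubled (positions 2,4,...): 3 1 8 0 4 6 → sum 22
  kept (positions 1,3,...): 5 2 2 0 6 5 9 → sum 29
Total = 51.
51 mod 10 = 1, so the number is invalid.

invalid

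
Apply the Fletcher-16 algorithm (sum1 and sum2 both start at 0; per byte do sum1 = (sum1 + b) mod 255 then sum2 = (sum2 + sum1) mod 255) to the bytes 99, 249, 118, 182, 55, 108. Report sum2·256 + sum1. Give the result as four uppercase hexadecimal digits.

0F2E

Running sums (mod 255):
  after byte 0 (99): sum1=99, sum2=99
  after byte 1 (249): sum1=93, sum2=192
  after byte 2 (118): sum1=211, sum2=148
  after byte 3 (182): sum1=138, sum2=31
  after byte 4 (55): sum1=193, sum2=224
  after byte 5 (108): sum1=46, sum2=15
Checksum = sum2·256 + sum1 = 15·256 + 46 = 3886 = 0x0F2E.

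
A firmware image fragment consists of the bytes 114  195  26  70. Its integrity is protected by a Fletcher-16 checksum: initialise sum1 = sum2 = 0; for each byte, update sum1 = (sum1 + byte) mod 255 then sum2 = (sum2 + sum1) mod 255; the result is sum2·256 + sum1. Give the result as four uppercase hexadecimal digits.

Running sums (mod 255):
  after byte 0 (114): sum1=114, sum2=114
  after byte 1 (195): sum1=54, sum2=168
  after byte 2 (26): sum1=80, sum2=248
  after byte 3 (70): sum1=150, sum2=143
Checksum = sum2·256 + sum1 = 143·256 + 150 = 36758 = 0x8F96.

8F96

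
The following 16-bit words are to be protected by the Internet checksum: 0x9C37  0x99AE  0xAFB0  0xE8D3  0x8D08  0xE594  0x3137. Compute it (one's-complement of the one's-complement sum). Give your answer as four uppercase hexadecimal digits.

One's-complement addition (fold any carry out of bit 15 back into bit 0):
  0x9C37 + 0x99AE = 0x135E5 → wrap carry → 0x35E6
  0x35E6 + 0xAFB0 = 0x0E596
  0xE596 + 0xE8D3 = 0x1CE69 → wrap carry → 0xCE6A
  0xCE6A + 0x8D08 = 0x15B72 → wrap carry → 0x5B73
  0x5B73 + 0xE594 = 0x14107 → wrap carry → 0x4108
  0x4108 + 0x3137 = 0x0723F
One's-complement sum = 0x723F.
Checksum = ~0x723F & 0xFFFF = 0x8DC0.

8DC0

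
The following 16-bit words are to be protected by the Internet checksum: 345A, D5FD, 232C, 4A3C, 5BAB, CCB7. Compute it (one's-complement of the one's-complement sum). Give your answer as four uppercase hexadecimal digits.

5FDC

One's-complement addition (fold any carry out of bit 15 back into bit 0):
  0x345A + 0xD5FD = 0x10A57 → wrap carry → 0x0A58
  0x0A58 + 0x232C = 0x02D84
  0x2D84 + 0x4A3C = 0x077C0
  0x77C0 + 0x5BAB = 0x0D36B
  0xD36B + 0xCCB7 = 0x1A022 → wrap carry → 0xA023
One's-complement sum = 0xA023.
Checksum = ~0xA023 & 0xFFFF = 0x5FDC.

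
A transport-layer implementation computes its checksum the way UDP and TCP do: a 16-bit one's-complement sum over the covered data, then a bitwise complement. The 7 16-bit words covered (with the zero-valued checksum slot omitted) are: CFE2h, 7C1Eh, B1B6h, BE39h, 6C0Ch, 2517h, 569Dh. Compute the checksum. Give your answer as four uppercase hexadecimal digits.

5C4D

One's-complement addition (fold any carry out of bit 15 back into bit 0):
  0xCFE2 + 0x7C1E = 0x14C00 → wrap carry → 0x4C01
  0x4C01 + 0xB1B6 = 0x0FDB7
  0xFDB7 + 0xBE39 = 0x1BBF0 → wrap carry → 0xBBF1
  0xBBF1 + 0x6C0C = 0x127FD → wrap carry → 0x27FE
  0x27FE + 0x2517 = 0x04D15
  0x4D15 + 0x569D = 0x0A3B2
One's-complement sum = 0xA3B2.
Checksum = ~0xA3B2 & 0xFFFF = 0x5C4D.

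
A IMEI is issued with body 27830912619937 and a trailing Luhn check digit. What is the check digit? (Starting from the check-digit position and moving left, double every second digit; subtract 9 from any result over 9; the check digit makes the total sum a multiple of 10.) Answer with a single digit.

Partial digits right→left: 7 3 9 9 1 6 2 1 9 0 3 8 7 2
Double every second digit counting from the check-digit position (so the 1st, 3rd, 5th, ... of the partial from the right).
  doubled (with −9 where >9): 5 9 2 4 9 6 5 → sum 40
  kept as-is: 3 9 6 1 0 8 2 → sum 29
Total = 40 + 29 = 69.
Check digit = (10 − (69 mod 10)) mod 10 = 1.

1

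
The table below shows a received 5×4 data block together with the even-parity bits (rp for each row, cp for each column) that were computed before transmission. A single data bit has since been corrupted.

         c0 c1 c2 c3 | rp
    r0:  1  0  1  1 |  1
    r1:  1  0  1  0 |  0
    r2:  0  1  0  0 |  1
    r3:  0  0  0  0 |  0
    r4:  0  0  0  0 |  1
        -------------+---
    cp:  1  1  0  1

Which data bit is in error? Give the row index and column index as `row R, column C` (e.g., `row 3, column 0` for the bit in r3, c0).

row 4, column 0

Recompute each row's even parity and compare to rp:
  r0: data parity 1, sent rp 1 → ok
  r1: data parity 0, sent rp 0 → ok
  r2: data parity 1, sent rp 1 → ok
  r3: data parity 0, sent rp 0 → ok
  r4: data parity 0, sent rp 1 → mismatch
Recompute each column's even parity and compare to cp:
  c0: data parity 0, sent cp 1 → mismatch
  c1: data parity 1, sent cp 1 → ok
  c2: data parity 0, sent cp 0 → ok
  c3: data parity 1, sent cp 1 → ok
Exactly one row (r4) and one column (c0) fail → the flipped bit is at their intersection.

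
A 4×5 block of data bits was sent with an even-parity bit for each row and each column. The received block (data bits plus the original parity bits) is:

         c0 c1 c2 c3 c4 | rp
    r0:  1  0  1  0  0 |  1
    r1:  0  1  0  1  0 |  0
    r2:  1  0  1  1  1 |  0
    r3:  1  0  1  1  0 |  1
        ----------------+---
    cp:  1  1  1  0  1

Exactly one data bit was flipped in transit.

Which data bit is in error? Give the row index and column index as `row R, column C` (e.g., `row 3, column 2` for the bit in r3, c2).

row 0, column 3

Recompute each row's even parity and compare to rp:
  r0: data parity 0, sent rp 1 → mismatch
  r1: data parity 0, sent rp 0 → ok
  r2: data parity 0, sent rp 0 → ok
  r3: data parity 1, sent rp 1 → ok
Recompute each column's even parity and compare to cp:
  c0: data parity 1, sent cp 1 → ok
  c1: data parity 1, sent cp 1 → ok
  c2: data parity 1, sent cp 1 → ok
  c3: data parity 1, sent cp 0 → mismatch
  c4: data parity 1, sent cp 1 → ok
Exactly one row (r0) and one column (c3) fail → the flipped bit is at their intersection.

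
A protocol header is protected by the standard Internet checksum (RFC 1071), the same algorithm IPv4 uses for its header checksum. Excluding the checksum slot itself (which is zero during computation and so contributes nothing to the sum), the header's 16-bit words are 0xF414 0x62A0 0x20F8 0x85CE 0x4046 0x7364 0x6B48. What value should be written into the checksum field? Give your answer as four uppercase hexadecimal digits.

One's-complement addition (fold any carry out of bit 15 back into bit 0):
  0xF414 + 0x62A0 = 0x156B4 → wrap carry → 0x56B5
  0x56B5 + 0x20F8 = 0x077AD
  0x77AD + 0x85CE = 0x0FD7B
  0xFD7B + 0x4046 = 0x13DC1 → wrap carry → 0x3DC2
  0x3DC2 + 0x7364 = 0x0B126
  0xB126 + 0x6B48 = 0x11C6E → wrap carry → 0x1C6F
One's-complement sum = 0x1C6F.
Checksum = ~0x1C6F & 0xFFFF = 0xE390.

E390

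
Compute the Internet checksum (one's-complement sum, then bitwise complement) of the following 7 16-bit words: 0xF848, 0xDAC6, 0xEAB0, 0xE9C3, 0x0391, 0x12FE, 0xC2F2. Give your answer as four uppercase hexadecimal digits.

7EF9

One's-complement addition (fold any carry out of bit 15 back into bit 0):
  0xF848 + 0xDAC6 = 0x1D30E → wrap carry → 0xD30F
  0xD30F + 0xEAB0 = 0x1BDBF → wrap carry → 0xBDC0
  0xBDC0 + 0xE9C3 = 0x1A783 → wrap carry → 0xA784
  0xA784 + 0x0391 = 0x0AB15
  0xAB15 + 0x12FE = 0x0BE13
  0xBE13 + 0xC2F2 = 0x18105 → wrap carry → 0x8106
One's-complement sum = 0x8106.
Checksum = ~0x8106 & 0xFFFF = 0x7EF9.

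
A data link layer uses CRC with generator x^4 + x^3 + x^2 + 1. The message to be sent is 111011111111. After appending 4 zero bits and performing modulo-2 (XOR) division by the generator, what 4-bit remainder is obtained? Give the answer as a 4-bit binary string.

Append 4 zeros: 1110111111110000. Divide by 11101 (XOR where the leading bit is 1):
  pos 0: 11101 XOR 11101 = 00000
  pos 5: 11111 XOR 11101 = 00010
  pos 8: 10110 XOR 11101 = 01011
  pos 9: 10110 XOR 11101 = 01011
  pos 10: 10110 XOR 11101 = 01011
  pos 11: 10110 XOR 11101 = 01011
Remainder (last 4 bits) = 1011. This is the CRC / FCS.

1011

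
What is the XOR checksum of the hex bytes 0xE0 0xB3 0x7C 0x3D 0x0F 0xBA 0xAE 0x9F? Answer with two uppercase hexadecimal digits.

XOR the bytes together:
  start with 0xE0
  0xE0 ⊕ 0xB3 = 0x53
  0x53 ⊕ 0x7C = 0x2F
  0x2F ⊕ 0x3D = 0x12
  0x12 ⊕ 0x0F = 0x1D
  0x1D ⊕ 0xBA = 0xA7
  0xA7 ⊕ 0xAE = 0x09
  0x09 ⊕ 0x9F = 0x96

96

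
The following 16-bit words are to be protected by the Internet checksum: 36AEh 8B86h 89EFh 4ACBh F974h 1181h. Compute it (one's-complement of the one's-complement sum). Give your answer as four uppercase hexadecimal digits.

One's-complement addition (fold any carry out of bit 15 back into bit 0):
  0x36AE + 0x8B86 = 0x0C234
  0xC234 + 0x89EF = 0x14C23 → wrap carry → 0x4C24
  0x4C24 + 0x4ACB = 0x096EF
  0x96EF + 0xF974 = 0x19063 → wrap carry → 0x9064
  0x9064 + 0x1181 = 0x0A1E5
One's-complement sum = 0xA1E5.
Checksum = ~0xA1E5 & 0xFFFF = 0x5E1A.

5E1A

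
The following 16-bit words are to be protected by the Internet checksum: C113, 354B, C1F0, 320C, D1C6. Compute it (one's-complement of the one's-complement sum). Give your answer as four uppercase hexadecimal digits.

One's-complement addition (fold any carry out of bit 15 back into bit 0):
  0xC113 + 0x354B = 0x0F65E
  0xF65E + 0xC1F0 = 0x1B84E → wrap carry → 0xB84F
  0xB84F + 0x320C = 0x0EA5B
  0xEA5B + 0xD1C6 = 0x1BC21 → wrap carry → 0xBC22
One's-complement sum = 0xBC22.
Checksum = ~0xBC22 & 0xFFFF = 0x43DD.

43DD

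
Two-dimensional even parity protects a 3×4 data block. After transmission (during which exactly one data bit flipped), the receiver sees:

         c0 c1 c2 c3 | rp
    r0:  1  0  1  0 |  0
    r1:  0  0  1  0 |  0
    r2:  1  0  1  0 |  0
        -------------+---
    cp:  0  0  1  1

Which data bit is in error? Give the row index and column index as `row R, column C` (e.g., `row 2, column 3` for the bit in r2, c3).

row 1, column 3

Recompute each row's even parity and compare to rp:
  r0: data parity 0, sent rp 0 → ok
  r1: data parity 1, sent rp 0 → mismatch
  r2: data parity 0, sent rp 0 → ok
Recompute each column's even parity and compare to cp:
  c0: data parity 0, sent cp 0 → ok
  c1: data parity 0, sent cp 0 → ok
  c2: data parity 1, sent cp 1 → ok
  c3: data parity 0, sent cp 1 → mismatch
Exactly one row (r1) and one column (c3) fail → the flipped bit is at their intersection.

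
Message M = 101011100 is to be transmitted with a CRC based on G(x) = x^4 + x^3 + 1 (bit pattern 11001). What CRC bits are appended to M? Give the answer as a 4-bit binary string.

Append 4 zeros: 1010111000000. Divide by 11001 (XOR where the leading bit is 1):
  pos 0: 10101 XOR 11001 = 01100
  pos 1: 11001 XOR 11001 = 00000
  pos 6: 10000 XOR 11001 = 01001
  pos 7: 10010 XOR 11001 = 01011
  pos 8: 10110 XOR 11001 = 01111
Remainder (last 4 bits) = 1111. This is the CRC / FCS.

1111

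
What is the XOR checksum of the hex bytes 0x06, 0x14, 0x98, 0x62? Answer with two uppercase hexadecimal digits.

E8

XOR the bytes together:
  start with 0x06
  0x06 ⊕ 0x14 = 0x12
  0x12 ⊕ 0x98 = 0x8A
  0x8A ⊕ 0x62 = 0xE8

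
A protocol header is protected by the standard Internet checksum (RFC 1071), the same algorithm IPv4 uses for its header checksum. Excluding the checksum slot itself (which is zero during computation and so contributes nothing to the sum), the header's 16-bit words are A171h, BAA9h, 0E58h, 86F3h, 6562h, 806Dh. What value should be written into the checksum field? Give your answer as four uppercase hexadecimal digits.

28C9

One's-complement addition (fold any carry out of bit 15 back into bit 0):
  0xA171 + 0xBAA9 = 0x15C1A → wrap carry → 0x5C1B
  0x5C1B + 0x0E58 = 0x06A73
  0x6A73 + 0x86F3 = 0x0F166
  0xF166 + 0x6562 = 0x156C8 → wrap carry → 0x56C9
  0x56C9 + 0x806D = 0x0D736
One's-complement sum = 0xD736.
Checksum = ~0xD736 & 0xFFFF = 0x28C9.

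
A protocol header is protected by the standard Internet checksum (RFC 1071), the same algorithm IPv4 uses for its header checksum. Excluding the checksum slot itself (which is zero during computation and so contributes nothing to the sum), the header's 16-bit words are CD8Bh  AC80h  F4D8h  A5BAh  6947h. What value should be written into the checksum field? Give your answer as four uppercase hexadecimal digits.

8218

One's-complement addition (fold any carry out of bit 15 back into bit 0):
  0xCD8B + 0xAC80 = 0x17A0B → wrap carry → 0x7A0C
  0x7A0C + 0xF4D8 = 0x16EE4 → wrap carry → 0x6EE5
  0x6EE5 + 0xA5BA = 0x1149F → wrap carry → 0x14A0
  0x14A0 + 0x6947 = 0x07DE7
One's-complement sum = 0x7DE7.
Checksum = ~0x7DE7 & 0xFFFF = 0x8218.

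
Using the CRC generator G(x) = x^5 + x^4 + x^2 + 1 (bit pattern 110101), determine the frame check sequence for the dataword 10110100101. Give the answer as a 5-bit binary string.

01001

Append 5 zeros: 1011010010100000. Divide by 110101 (XOR where the leading bit is 1):
  pos 0: 101101 XOR 110101 = 011000
  pos 1: 110000 XOR 110101 = 000101
  pos 4: 101010 XOR 110101 = 011111
  pos 5: 111111 XOR 110101 = 001010
  pos 7: 101000 XOR 110101 = 011101
  pos 8: 111010 XOR 110101 = 001111
  pos 10: 111100 XOR 110101 = 001001
Remainder (last 5 bits) = 01001. This is the CRC / FCS.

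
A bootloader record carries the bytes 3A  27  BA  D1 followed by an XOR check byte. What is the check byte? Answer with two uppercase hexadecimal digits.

XOR the bytes together:
  start with 0x3A
  0x3A ⊕ 0x27 = 0x1D
  0x1D ⊕ 0xBA = 0xA7
  0xA7 ⊕ 0xD1 = 0x76

76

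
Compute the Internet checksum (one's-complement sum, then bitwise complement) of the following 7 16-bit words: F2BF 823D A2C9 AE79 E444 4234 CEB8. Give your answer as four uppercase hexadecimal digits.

448D

One's-complement addition (fold any carry out of bit 15 back into bit 0):
  0xF2BF + 0x823D = 0x174FC → wrap carry → 0x74FD
  0x74FD + 0xA2C9 = 0x117C6 → wrap carry → 0x17C7
  0x17C7 + 0xAE79 = 0x0C640
  0xC640 + 0xE444 = 0x1AA84 → wrap carry → 0xAA85
  0xAA85 + 0x4234 = 0x0ECB9
  0xECB9 + 0xCEB8 = 0x1BB71 → wrap carry → 0xBB72
One's-complement sum = 0xBB72.
Checksum = ~0xBB72 & 0xFFFF = 0x448D.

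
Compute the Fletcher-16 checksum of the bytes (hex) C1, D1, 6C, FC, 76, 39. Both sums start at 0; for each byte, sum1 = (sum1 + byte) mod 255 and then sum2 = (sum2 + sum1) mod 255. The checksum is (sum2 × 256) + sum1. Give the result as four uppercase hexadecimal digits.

72AC

Running sums (mod 255):
  after byte 0 (C1): sum1=193, sum2=193
  after byte 1 (D1): sum1=147, sum2=85
  after byte 2 (6C): sum1=0, sum2=85
  after byte 3 (FC): sum1=252, sum2=82
  after byte 4 (76): sum1=115, sum2=197
  after byte 5 (39): sum1=172, sum2=114
Checksum = sum2·256 + sum1 = 114·256 + 172 = 29356 = 0x72AC.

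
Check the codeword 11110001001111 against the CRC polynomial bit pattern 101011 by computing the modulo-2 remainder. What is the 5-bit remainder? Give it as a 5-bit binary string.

00010

Modulo-2 division of 11110001001111 by 101011:
  pos 0: 111100 XOR 101011 = 010111
  pos 1: 101110 XOR 101011 = 000101
  pos 4: 101100 XOR 101011 = 000111
  pos 7: 111111 XOR 101011 = 010100
  pos 8: 101001 XOR 101011 = 000010
Remainder = 00010 (nonzero — an error is detected).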